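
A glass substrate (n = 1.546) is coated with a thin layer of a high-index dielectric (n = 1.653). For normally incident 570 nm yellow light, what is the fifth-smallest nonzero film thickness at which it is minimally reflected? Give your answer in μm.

0.862 μm

Ray reflecting at the top interface goes from n = 1.0 toward n = 1.653: a half-wave phase shift.
Ray reflecting at the bottom interface goes from n = 1.653 toward n = 1.546: no phase shift.
Exactly one π shift → a net half-wave offset.
For weak reflection here: 2 n t = m λ.
The fifth-smallest nonzero thickness corresponds to m = 5: t = m λ / (2 n) = 5.00 × 570 / (2 × 1.653) = 862 nm.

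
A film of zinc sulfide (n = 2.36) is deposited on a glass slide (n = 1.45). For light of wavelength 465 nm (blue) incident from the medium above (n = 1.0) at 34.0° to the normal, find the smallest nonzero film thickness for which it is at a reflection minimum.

101 nm

Top surface (1.0 → 2.36): reflection off a higher-index medium gives a half-wave phase shift.
At the lower boundary (n = 2.36 to n = 1.45) the reflected ray undergoes no phase shift.
Exactly one π shift → a net half-wave offset.
For weak reflection here: 2 n t cos θ_r = m λ.
Snell's law: 1.0 sin 34.0° = 2.36 sin θ_r → sin θ_r = 0.237, cos θ_r = 0.972.
Minimum nonzero at m = 1: t = λ / (2 n cos θ_r) = 465 / (2 × 2.36 × 0.972) = 101 nm.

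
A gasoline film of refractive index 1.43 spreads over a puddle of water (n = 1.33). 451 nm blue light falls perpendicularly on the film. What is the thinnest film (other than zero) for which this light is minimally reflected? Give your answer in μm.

0.158 μm

Ray reflecting at the top interface goes from n = 1.0 toward n = 1.43: a half-wave phase shift.
At the lower boundary (n = 1.43 to n = 1.33) the reflected ray undergoes no phase shift.
Net: one phase inversion between the two reflected rays.
So the condition for destructive reflection is 2 n t = m λ.
Minimum nonzero at m = 1: t = λ / (2 n) = 451 / (2 × 1.43) = 158 nm.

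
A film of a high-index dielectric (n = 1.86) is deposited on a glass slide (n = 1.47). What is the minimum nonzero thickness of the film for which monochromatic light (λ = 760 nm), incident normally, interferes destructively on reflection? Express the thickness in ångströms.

Top surface (1.0 → 1.86): reflection off a higher-index medium gives a half-wave phase shift.
Bottom surface (1.86 → 1.47): reflection off a lower-index medium gives no phase shift.
The two reflections differ by half a wavelength.
For minimum reflection here: 2 n t = m λ.
Minimum nonzero at m = 1: t = λ / (2 n) = 760 / (2 × 1.86) = 204 nm.

2043 Å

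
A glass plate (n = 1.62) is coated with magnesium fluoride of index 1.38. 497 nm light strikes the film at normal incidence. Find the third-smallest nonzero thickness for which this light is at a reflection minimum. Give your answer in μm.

0.450 μm

Ray reflecting at the top interface goes from n = 1.0 toward n = 1.38: a half-wave phase shift.
At the lower boundary (n = 1.38 to n = 1.62) the reflected ray undergoes a half-wave phase shift.
Net: no relative phase inversion (both shifts match).
For dark reflection here: 2 n t = (m + ½) λ.
The third-smallest nonzero thickness corresponds to m = 2: t = (m + ½) λ / (2 n) = 2.50 × 497 / (2 × 1.38) = 450 nm.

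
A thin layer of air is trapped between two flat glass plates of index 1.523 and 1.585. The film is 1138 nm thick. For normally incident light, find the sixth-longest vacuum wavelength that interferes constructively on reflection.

Ray reflecting at the top interface goes from n = 1.523 toward n = 1.0: no phase shift.
Ray reflecting at the bottom interface goes from n = 1.0 toward n = 1.585: a half-wave phase shift.
The two reflections differ by half a wavelength.
So the condition for constructive reflection is 2 n t = (m + ½) λ.
λ = 2 n t / (m + ½). The sixth-longest wavelength is m = 5: λ = 2 × 1.0 × 1138 / 5.50 = 414 nm.

414 nm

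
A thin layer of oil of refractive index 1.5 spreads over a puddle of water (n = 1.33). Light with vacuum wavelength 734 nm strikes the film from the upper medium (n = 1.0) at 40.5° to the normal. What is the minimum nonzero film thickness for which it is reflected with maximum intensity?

At the upper boundary (n = 1.0 to n = 1.5) the reflected ray undergoes a half-wave phase shift.
Ray reflecting at the bottom interface goes from n = 1.5 toward n = 1.33: no phase shift.
Net: one phase inversion between the two reflected rays.
With one net inversion, constructive interference in reflection requires 2 n t cos θ_r = (m + ½) λ.
Snell's law: 1.0 sin 40.5° = 1.5 sin θ_r → sin θ_r = 0.433, cos θ_r = 0.901.
Minimum at m = 0: t = λ / (4 n cos θ_r) = 734 / (4 × 1.5 × 0.901) = 136 nm.

136 nm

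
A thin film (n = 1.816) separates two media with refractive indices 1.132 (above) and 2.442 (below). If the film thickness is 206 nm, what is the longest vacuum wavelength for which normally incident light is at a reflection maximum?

748 nm

Top surface (1.132 → 1.816): reflection off a higher-index medium gives a half-wave phase shift.
Bottom surface (1.816 → 2.442): reflection off a higher-index medium gives a half-wave phase shift.
Zero or two π shifts → no net half-wave offset.
With no net inversion, constructive interference in reflection requires 2 n t = m λ.
λ = 2 n t / m. The longest wavelength is m = 1: λ = 2 × 1.816 × 206 / 1.00 = 748 nm.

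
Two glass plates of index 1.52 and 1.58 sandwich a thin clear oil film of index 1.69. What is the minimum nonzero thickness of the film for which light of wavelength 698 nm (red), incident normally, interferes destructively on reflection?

Top surface (1.52 → 1.69): reflection off a higher-index medium gives a half-wave phase shift.
Bottom surface (1.69 → 1.58): reflection off a lower-index medium gives no phase shift.
Net: one phase inversion between the two reflected rays.
For weak reflection here: 2 n t = m λ.
Minimum nonzero at m = 1: t = λ / (2 n) = 698 / (2 × 1.69) = 207 nm.

207 nm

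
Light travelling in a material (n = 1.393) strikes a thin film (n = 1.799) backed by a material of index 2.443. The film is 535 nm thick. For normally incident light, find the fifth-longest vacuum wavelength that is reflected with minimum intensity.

Top surface (1.393 → 1.799): reflection off a higher-index medium gives a half-wave phase shift.
Bottom surface (1.799 → 2.443): reflection off a higher-index medium gives a half-wave phase shift.
Zero or two π shifts → no net half-wave offset.
So the condition for destructive reflection is 2 n t = (m + ½) λ.
λ = 2 n t / (m + ½). The fifth-longest wavelength is m = 4: λ = 2 × 1.799 × 535 / 4.50 = 428 nm.

428 nm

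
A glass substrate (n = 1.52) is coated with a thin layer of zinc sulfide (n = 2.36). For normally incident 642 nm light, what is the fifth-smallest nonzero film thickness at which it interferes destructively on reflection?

680 nm

Ray reflecting at the top interface goes from n = 1.0 toward n = 2.36: a half-wave phase shift.
At the lower boundary (n = 2.36 to n = 1.52) the reflected ray undergoes no phase shift.
Net: one phase inversion between the two reflected rays.
For minimum reflection here: 2 n t = m λ.
The fifth-smallest nonzero thickness corresponds to m = 5: t = m λ / (2 n) = 5.00 × 642 / (2 × 2.36) = 680 nm.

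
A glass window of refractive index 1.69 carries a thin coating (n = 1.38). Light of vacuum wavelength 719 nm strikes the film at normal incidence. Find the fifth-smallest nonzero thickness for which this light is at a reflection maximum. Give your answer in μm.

At the upper boundary (n = 1.0 to n = 1.38) the reflected ray undergoes a half-wave phase shift.
Ray reflecting at the bottom interface goes from n = 1.38 toward n = 1.69: a half-wave phase shift.
The two reflections carry the same phase change, so no net offset.
So the condition for constructive reflection is 2 n t = m λ.
The fifth-smallest nonzero thickness corresponds to m = 5: t = m λ / (2 n) = 5.00 × 719 / (2 × 1.38) = 1303 nm.

1.30 μm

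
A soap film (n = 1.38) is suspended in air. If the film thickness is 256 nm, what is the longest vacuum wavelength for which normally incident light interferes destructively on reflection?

Top surface (1.0 → 1.38): reflection off a higher-index medium gives a half-wave phase shift.
Bottom surface (1.38 → 1.0): reflection off a lower-index medium gives no phase shift.
The two reflections differ by half a wavelength.
So the condition for destructive reflection is 2 n t = m λ.
λ = 2 n t / m. The longest wavelength is m = 1: λ = 2 × 1.38 × 256 / 1.00 = 707 nm.

707 nm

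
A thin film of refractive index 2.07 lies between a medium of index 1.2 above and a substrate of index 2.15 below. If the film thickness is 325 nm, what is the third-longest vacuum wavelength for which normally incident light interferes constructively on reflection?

449 nm

Ray reflecting at the top interface goes from n = 1.2 toward n = 2.07: a half-wave phase shift.
Bottom surface (2.07 → 2.15): reflection off a higher-index medium gives a half-wave phase shift.
Net: no relative phase inversion (both shifts match).
For maximum reflection here: 2 n t = m λ.
λ = 2 n t / m. The third-longest wavelength is m = 3: λ = 2 × 2.07 × 325 / 3.00 = 449 nm.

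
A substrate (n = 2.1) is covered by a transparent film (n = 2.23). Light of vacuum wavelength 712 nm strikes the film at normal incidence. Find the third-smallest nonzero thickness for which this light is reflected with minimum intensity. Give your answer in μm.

Top surface (1.0 → 2.23): reflection off a higher-index medium gives a half-wave phase shift.
Ray reflecting at the bottom interface goes from n = 2.23 toward n = 2.1: no phase shift.
The two reflections differ by half a wavelength.
With one net inversion, destructive interference in reflection requires 2 n t = m λ.
The third-smallest nonzero thickness corresponds to m = 3: t = m λ / (2 n) = 3.00 × 712 / (2 × 2.23) = 479 nm.

0.479 μm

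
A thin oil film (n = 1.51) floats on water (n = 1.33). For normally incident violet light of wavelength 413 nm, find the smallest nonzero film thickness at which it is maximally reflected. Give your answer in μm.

Top surface (1.0 → 1.51): reflection off a higher-index medium gives a half-wave phase shift.
Bottom surface (1.51 → 1.33): reflection off a lower-index medium gives no phase shift.
Net: one phase inversion between the two reflected rays.
With one net inversion, constructive interference in reflection requires 2 n t = (m + ½) λ.
Minimum at m = 0: t = λ / (4 n) = 413 / (4 × 1.51) = 68.4 nm.

0.0684 μm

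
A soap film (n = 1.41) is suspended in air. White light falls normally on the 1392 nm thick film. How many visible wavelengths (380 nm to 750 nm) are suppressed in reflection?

Ray reflecting at the top interface goes from n = 1.0 toward n = 1.41: a half-wave phase shift.
Bottom surface (1.41 → 1.0): reflection off a lower-index medium gives no phase shift.
Exactly one π shift → a net half-wave offset.
So the condition for destructive reflection is 2 n t = m λ.
λ = 2 n t / m = 3925 / m nm.
m=5: 785 nm (IR); m=6: 654 nm (visible); m=7: 561 nm (visible); m=8: 491 nm (visible); m=9: 436 nm (visible); m=10: 393 nm (visible); m=11: 357 nm (UV).

5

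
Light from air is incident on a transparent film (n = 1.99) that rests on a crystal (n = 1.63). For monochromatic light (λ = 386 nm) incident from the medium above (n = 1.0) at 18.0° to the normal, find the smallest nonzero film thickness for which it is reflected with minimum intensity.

At the upper boundary (n = 1.0 to n = 1.99) the reflected ray undergoes a half-wave phase shift.
Ray reflecting at the bottom interface goes from n = 1.99 toward n = 1.63: no phase shift.
The two reflections differ by half a wavelength.
So the condition for destructive reflection is 2 n t cos θ_r = m λ.
Snell's law: 1.0 sin 18.0° = 1.99 sin θ_r → sin θ_r = 0.155, cos θ_r = 0.988.
Minimum nonzero at m = 1: t = λ / (2 n cos θ_r) = 386 / (2 × 1.99 × 0.988) = 98.2 nm.

98.2 nm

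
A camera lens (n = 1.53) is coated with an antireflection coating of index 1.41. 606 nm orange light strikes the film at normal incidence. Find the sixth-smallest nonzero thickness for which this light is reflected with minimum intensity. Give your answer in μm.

Ray reflecting at the top interface goes from n = 1.0 toward n = 1.41: a half-wave phase shift.
Bottom surface (1.41 → 1.53): reflection off a higher-index medium gives a half-wave phase shift.
Zero or two π shifts → no net half-wave offset.
With no net inversion, destructive interference in reflection requires 2 n t = (m + ½) λ.
The sixth-smallest nonzero thickness corresponds to m = 5: t = (m + ½) λ / (2 n) = 5.50 × 606 / (2 × 1.41) = 1182 nm.

1.18 μm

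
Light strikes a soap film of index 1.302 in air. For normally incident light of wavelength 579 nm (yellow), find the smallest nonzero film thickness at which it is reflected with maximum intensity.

Ray reflecting at the top interface goes from n = 1.0 toward n = 1.302: a half-wave phase shift.
At the lower boundary (n = 1.302 to n = 1.0) the reflected ray undergoes no phase shift.
Net: one phase inversion between the two reflected rays.
For bright reflection here: 2 n t = (m + ½) λ.
Minimum at m = 0: t = λ / (4 n) = 579 / (4 × 1.302) = 111 nm.

111 nm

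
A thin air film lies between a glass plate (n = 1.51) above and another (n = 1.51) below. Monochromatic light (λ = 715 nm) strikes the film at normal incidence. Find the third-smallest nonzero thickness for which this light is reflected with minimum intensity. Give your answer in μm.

At the upper boundary (n = 1.51 to n = 1.0) the reflected ray undergoes no phase shift.
Ray reflecting at the bottom interface goes from n = 1.0 toward n = 1.51: a half-wave phase shift.
Net: one phase inversion between the two reflected rays.
So the condition for destructive reflection is 2 n t = m λ.
The third-smallest nonzero thickness corresponds to m = 3: t = m λ / (2 n) = 3.00 × 715 / (2 × 1.0) = 1073 nm.

1.07 μm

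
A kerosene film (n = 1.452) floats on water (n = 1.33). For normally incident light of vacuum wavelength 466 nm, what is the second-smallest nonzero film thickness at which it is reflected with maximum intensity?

Ray reflecting at the top interface goes from n = 1.0 toward n = 1.452: a half-wave phase shift.
Ray reflecting at the bottom interface goes from n = 1.452 toward n = 1.33: no phase shift.
Net: one phase inversion between the two reflected rays.
With one net inversion, constructive interference in reflection requires 2 n t = (m + ½) λ.
The second-smallest nonzero thickness corresponds to m = 1: t = (m + ½) λ / (2 n) = 1.50 × 466 / (2 × 1.452) = 241 nm.

241 nm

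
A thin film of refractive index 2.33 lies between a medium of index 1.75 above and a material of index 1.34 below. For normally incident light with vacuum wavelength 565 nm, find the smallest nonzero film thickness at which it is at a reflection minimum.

Top surface (1.75 → 2.33): reflection off a higher-index medium gives a half-wave phase shift.
At the lower boundary (n = 2.33 to n = 1.34) the reflected ray undergoes no phase shift.
Exactly one π shift → a net half-wave offset.
For weak reflection here: 2 n t = m λ.
Minimum nonzero at m = 1: t = λ / (2 n) = 565 / (2 × 2.33) = 121 nm.

121 nm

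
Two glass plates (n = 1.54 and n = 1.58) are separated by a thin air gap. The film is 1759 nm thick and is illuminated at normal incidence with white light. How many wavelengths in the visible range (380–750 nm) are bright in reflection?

4

Top surface (1.54 → 1.0): reflection off a lower-index medium gives no phase shift.
Bottom surface (1.0 → 1.58): reflection off a higher-index medium gives a half-wave phase shift.
Exactly one π shift → a net half-wave offset.
So the condition for constructive reflection is 2 n t = (m + ½) λ.
λ = 2 n t / (m + ½) = 3518 / (m + ½) nm.
m=4: 782 nm (IR); m=5: 640 nm (visible); m=6: 541 nm (visible); m=7: 469 nm (visible); m=8: 414 nm (visible); m=9: 370 nm (UV).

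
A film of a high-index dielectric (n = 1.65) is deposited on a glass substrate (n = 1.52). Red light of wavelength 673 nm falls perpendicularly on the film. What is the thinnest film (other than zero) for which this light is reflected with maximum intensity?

At the upper boundary (n = 1.0 to n = 1.65) the reflected ray undergoes a half-wave phase shift.
Ray reflecting at the bottom interface goes from n = 1.65 toward n = 1.52: no phase shift.
The two reflections differ by half a wavelength.
With one net inversion, constructive interference in reflection requires 2 n t = (m + ½) λ.
Minimum at m = 0: t = λ / (4 n) = 673 / (4 × 1.65) = 102 nm.

102 nm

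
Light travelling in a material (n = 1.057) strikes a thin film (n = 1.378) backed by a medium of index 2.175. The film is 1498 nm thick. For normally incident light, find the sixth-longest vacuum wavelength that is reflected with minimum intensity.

Top surface (1.057 → 1.378): reflection off a higher-index medium gives a half-wave phase shift.
Ray reflecting at the bottom interface goes from n = 1.378 toward n = 2.175: a half-wave phase shift.
Zero or two π shifts → no net half-wave offset.
With no net inversion, destructive interference in reflection requires 2 n t = (m + ½) λ.
λ = 2 n t / (m + ½). The sixth-longest wavelength is m = 5: λ = 2 × 1.378 × 1498 / 5.50 = 751 nm.

751 nm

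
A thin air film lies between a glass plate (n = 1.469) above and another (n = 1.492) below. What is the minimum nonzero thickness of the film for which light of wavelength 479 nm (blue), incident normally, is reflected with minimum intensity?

240 nm

At the upper boundary (n = 1.469 to n = 1.0) the reflected ray undergoes no phase shift.
Ray reflecting at the bottom interface goes from n = 1.0 toward n = 1.492: a half-wave phase shift.
Net: one phase inversion between the two reflected rays.
For dark reflection here: 2 n t = m λ.
Minimum nonzero at m = 1: t = λ / (2 n) = 479 / (2 × 1.0) = 240 nm.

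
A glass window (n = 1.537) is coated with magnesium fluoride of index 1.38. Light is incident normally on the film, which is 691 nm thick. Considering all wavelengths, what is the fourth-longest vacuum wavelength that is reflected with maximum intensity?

477 nm

Ray reflecting at the top interface goes from n = 1.0 toward n = 1.38: a half-wave phase shift.
Ray reflecting at the bottom interface goes from n = 1.38 toward n = 1.537: a half-wave phase shift.
Zero or two π shifts → no net half-wave offset.
So the condition for constructive reflection is 2 n t = m λ.
λ = 2 n t / m. The fourth-longest wavelength is m = 4: λ = 2 × 1.38 × 691 / 4.00 = 477 nm.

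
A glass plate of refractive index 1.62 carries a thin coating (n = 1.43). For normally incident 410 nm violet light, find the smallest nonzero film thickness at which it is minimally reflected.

71.7 nm

Top surface (1.0 → 1.43): reflection off a higher-index medium gives a half-wave phase shift.
Bottom surface (1.43 → 1.62): reflection off a higher-index medium gives a half-wave phase shift.
Net: no relative phase inversion (both shifts match).
So the condition for destructive reflection is 2 n t = (m + ½) λ.
Minimum at m = 0: t = λ / (4 n) = 410 / (4 × 1.43) = 71.7 nm.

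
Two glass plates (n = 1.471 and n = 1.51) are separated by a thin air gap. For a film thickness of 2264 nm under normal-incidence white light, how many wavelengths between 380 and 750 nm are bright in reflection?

At the upper boundary (n = 1.471 to n = 1.0) the reflected ray undergoes no phase shift.
Ray reflecting at the bottom interface goes from n = 1.0 toward n = 1.51: a half-wave phase shift.
Exactly one π shift → a net half-wave offset.
So the condition for constructive reflection is 2 n t = (m + ½) λ.
λ = 2 n t / (m + ½) = 4528 / (m + ½) nm.
m=5: 823 nm (IR); m=6: 697 nm (visible); m=7: 604 nm (visible); m=8: 533 nm (visible); m=9: 477 nm (visible); m=10: 431 nm (visible); m=11: 394 nm (visible); m=12: 362 nm (UV).

6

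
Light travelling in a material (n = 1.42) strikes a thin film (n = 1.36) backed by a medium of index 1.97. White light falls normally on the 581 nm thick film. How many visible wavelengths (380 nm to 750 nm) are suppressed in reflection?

2

Top surface (1.42 → 1.36): reflection off a lower-index medium gives no phase shift.
At the lower boundary (n = 1.36 to n = 1.97) the reflected ray undergoes a half-wave phase shift.
Net: one phase inversion between the two reflected rays.
With one net inversion, destructive interference in reflection requires 2 n t = m λ.
λ = 2 n t / m = 1580 / m nm.
m=2: 790 nm (IR); m=3: 527 nm (visible); m=4: 395 nm (visible); m=5: 316 nm (UV).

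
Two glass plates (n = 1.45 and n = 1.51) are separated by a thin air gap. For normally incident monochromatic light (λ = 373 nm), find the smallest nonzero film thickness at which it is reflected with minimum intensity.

187 nm

Top surface (1.45 → 1.0): reflection off a lower-index medium gives no phase shift.
Ray reflecting at the bottom interface goes from n = 1.0 toward n = 1.51: a half-wave phase shift.
Net: one phase inversion between the two reflected rays.
For minimum reflection here: 2 n t = m λ.
Minimum nonzero at m = 1: t = λ / (2 n) = 373 / (2 × 1.0) = 187 nm.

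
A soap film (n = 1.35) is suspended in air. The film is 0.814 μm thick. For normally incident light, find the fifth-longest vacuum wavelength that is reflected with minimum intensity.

Ray reflecting at the top interface goes from n = 1.0 toward n = 1.35: a half-wave phase shift.
At the lower boundary (n = 1.35 to n = 1.0) the reflected ray undergoes no phase shift.
Exactly one π shift → a net half-wave offset.
For minimum reflection here: 2 n t = m λ.
λ = 2 n t / m. The fifth-longest wavelength is m = 5: λ = 2 × 1.35 × 814 / 5.00 = 440 nm.

440 nm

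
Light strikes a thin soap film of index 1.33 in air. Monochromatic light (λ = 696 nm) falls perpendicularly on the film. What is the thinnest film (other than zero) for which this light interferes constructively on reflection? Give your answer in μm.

Top surface (1.0 → 1.33): reflection off a higher-index medium gives a half-wave phase shift.
Ray reflecting at the bottom interface goes from n = 1.33 toward n = 1.0: no phase shift.
Net: one phase inversion between the two reflected rays.
With one net inversion, constructive interference in reflection requires 2 n t = (m + ½) λ.
Minimum at m = 0: t = λ / (4 n) = 696 / (4 × 1.33) = 131 nm.

0.131 μm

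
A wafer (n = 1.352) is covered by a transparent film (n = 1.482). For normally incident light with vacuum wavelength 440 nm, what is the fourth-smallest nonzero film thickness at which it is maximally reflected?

At the upper boundary (n = 1.0 to n = 1.482) the reflected ray undergoes a half-wave phase shift.
At the lower boundary (n = 1.482 to n = 1.352) the reflected ray undergoes no phase shift.
Net: one phase inversion between the two reflected rays.
For maximum reflection here: 2 n t = (m + ½) λ.
The fourth-smallest nonzero thickness corresponds to m = 3: t = (m + ½) λ / (2 n) = 3.50 × 440 / (2 × 1.482) = 520 nm.

520 nm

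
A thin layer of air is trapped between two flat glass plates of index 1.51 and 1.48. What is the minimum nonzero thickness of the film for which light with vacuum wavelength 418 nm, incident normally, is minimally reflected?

209 nm

Top surface (1.51 → 1.0): reflection off a lower-index medium gives no phase shift.
At the lower boundary (n = 1.0 to n = 1.48) the reflected ray undergoes a half-wave phase shift.
Net: one phase inversion between the two reflected rays.
So the condition for destructive reflection is 2 n t = m λ.
Minimum nonzero at m = 1: t = λ / (2 n) = 418 / (2 × 1.0) = 209 nm.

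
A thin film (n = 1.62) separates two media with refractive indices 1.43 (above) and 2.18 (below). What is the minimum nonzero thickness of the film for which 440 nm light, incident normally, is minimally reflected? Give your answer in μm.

At the upper boundary (n = 1.43 to n = 1.62) the reflected ray undergoes a half-wave phase shift.
Ray reflecting at the bottom interface goes from n = 1.62 toward n = 2.18: a half-wave phase shift.
Zero or two π shifts → no net half-wave offset.
So the condition for destructive reflection is 2 n t = (m + ½) λ.
Minimum at m = 0: t = λ / (4 n) = 440 / (4 × 1.62) = 67.9 nm.

0.0679 μm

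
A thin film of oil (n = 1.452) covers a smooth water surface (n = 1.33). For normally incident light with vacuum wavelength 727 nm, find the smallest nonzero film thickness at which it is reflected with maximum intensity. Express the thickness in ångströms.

1252 Å

Top surface (1.0 → 1.452): reflection off a higher-index medium gives a half-wave phase shift.
Bottom surface (1.452 → 1.33): reflection off a lower-index medium gives no phase shift.
Net: one phase inversion between the two reflected rays.
For bright reflection here: 2 n t = (m + ½) λ.
Minimum at m = 0: t = λ / (4 n) = 727 / (4 × 1.452) = 125 nm.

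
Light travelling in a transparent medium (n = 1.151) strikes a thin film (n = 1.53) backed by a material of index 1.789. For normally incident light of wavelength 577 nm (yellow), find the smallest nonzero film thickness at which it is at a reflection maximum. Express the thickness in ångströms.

At the upper boundary (n = 1.151 to n = 1.53) the reflected ray undergoes a half-wave phase shift.
Bottom surface (1.53 → 1.789): reflection off a higher-index medium gives a half-wave phase shift.
Net: no relative phase inversion (both shifts match).
For strong reflection here: 2 n t = m λ.
Minimum nonzero at m = 1: t = λ / (2 n) = 577 / (2 × 1.53) = 189 nm.

1886 Å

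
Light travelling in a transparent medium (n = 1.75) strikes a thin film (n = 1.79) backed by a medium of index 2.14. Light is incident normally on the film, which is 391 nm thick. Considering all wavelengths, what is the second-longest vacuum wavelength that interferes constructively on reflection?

700 nm

Ray reflecting at the top interface goes from n = 1.75 toward n = 1.79: a half-wave phase shift.
At the lower boundary (n = 1.79 to n = 2.14) the reflected ray undergoes a half-wave phase shift.
Zero or two π shifts → no net half-wave offset.
For strong reflection here: 2 n t = m λ.
λ = 2 n t / m. The second-longest wavelength is m = 2: λ = 2 × 1.79 × 391 / 2.00 = 700 nm.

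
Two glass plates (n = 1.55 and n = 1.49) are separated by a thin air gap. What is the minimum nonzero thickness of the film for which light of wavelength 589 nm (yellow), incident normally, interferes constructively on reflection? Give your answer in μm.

At the upper boundary (n = 1.55 to n = 1.0) the reflected ray undergoes no phase shift.
At the lower boundary (n = 1.0 to n = 1.49) the reflected ray undergoes a half-wave phase shift.
Net: one phase inversion between the two reflected rays.
With one net inversion, constructive interference in reflection requires 2 n t = (m + ½) λ.
Minimum at m = 0: t = λ / (4 n) = 589 / (4 × 1.0) = 147 nm.

0.147 μm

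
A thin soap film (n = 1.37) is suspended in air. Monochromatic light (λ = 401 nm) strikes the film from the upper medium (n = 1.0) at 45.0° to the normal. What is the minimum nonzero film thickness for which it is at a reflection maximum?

Top surface (1.0 → 1.37): reflection off a higher-index medium gives a half-wave phase shift.
Bottom surface (1.37 → 1.0): reflection off a lower-index medium gives no phase shift.
Exactly one π shift → a net half-wave offset.
So the condition for constructive reflection is 2 n t cos θ_r = (m + ½) λ.
Snell's law: 1.0 sin 45.0° = 1.37 sin θ_r → sin θ_r = 0.516, cos θ_r = 0.857.
Minimum at m = 0: t = λ / (4 n cos θ_r) = 401 / (4 × 1.37 × 0.857) = 85.4 nm.

85.4 nm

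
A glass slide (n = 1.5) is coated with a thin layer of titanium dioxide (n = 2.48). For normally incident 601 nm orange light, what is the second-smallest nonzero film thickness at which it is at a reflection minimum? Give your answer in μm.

0.242 μm

Top surface (1.0 → 2.48): reflection off a higher-index medium gives a half-wave phase shift.
Bottom surface (2.48 → 1.5): reflection off a lower-index medium gives no phase shift.
Net: one phase inversion between the two reflected rays.
With one net inversion, destructive interference in reflection requires 2 n t = m λ.
The second-smallest nonzero thickness corresponds to m = 2: t = m λ / (2 n) = 2.00 × 601 / (2 × 2.48) = 242 nm.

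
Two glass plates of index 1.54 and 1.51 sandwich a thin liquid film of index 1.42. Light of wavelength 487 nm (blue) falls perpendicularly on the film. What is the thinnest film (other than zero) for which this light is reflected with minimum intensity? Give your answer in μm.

Ray reflecting at the top interface goes from n = 1.54 toward n = 1.42: no phase shift.
Ray reflecting at the bottom interface goes from n = 1.42 toward n = 1.51: a half-wave phase shift.
Net: one phase inversion between the two reflected rays.
For dark reflection here: 2 n t = m λ.
Minimum nonzero at m = 1: t = λ / (2 n) = 487 / (2 × 1.42) = 171 nm.

0.171 μm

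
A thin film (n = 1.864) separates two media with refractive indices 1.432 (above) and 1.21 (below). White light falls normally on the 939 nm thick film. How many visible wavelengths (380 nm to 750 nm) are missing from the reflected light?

Top surface (1.432 → 1.864): reflection off a higher-index medium gives a half-wave phase shift.
Ray reflecting at the bottom interface goes from n = 1.864 toward n = 1.21: no phase shift.
The two reflections differ by half a wavelength.
So the condition for destructive reflection is 2 n t = m λ.
λ = 2 n t / m = 3501 / m nm.
m=4: 875 nm (IR); m=5: 700 nm (visible); m=6: 583 nm (visible); m=7: 500 nm (visible); m=8: 438 nm (visible); m=9: 389 nm (visible); m=10: 350 nm (UV).

5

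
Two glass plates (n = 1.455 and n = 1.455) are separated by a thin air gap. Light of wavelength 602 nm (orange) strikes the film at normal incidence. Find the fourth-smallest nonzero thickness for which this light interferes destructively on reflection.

1204 nm

At the upper boundary (n = 1.455 to n = 1.0) the reflected ray undergoes no phase shift.
Ray reflecting at the bottom interface goes from n = 1.0 toward n = 1.455: a half-wave phase shift.
Exactly one π shift → a net half-wave offset.
With one net inversion, destructive interference in reflection requires 2 n t = m λ.
The fourth-smallest nonzero thickness corresponds to m = 4: t = m λ / (2 n) = 4.00 × 602 / (2 × 1.0) = 1204 nm.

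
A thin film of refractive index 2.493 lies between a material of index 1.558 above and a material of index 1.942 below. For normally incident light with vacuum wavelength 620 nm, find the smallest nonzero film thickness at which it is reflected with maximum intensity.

Ray reflecting at the top interface goes from n = 1.558 toward n = 2.493: a half-wave phase shift.
Ray reflecting at the bottom interface goes from n = 2.493 toward n = 1.942: no phase shift.
Exactly one π shift → a net half-wave offset.
For bright reflection here: 2 n t = (m + ½) λ.
Minimum at m = 0: t = λ / (4 n) = 620 / (4 × 2.493) = 62.2 nm.

62.2 nm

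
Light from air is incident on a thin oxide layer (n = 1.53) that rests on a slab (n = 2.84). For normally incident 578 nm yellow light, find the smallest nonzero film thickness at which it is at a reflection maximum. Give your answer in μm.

At the upper boundary (n = 1.0 to n = 1.53) the reflected ray undergoes a half-wave phase shift.
Bottom surface (1.53 → 2.84): reflection off a higher-index medium gives a half-wave phase shift.
Net: no relative phase inversion (both shifts match).
So the condition for constructive reflection is 2 n t = m λ.
Minimum nonzero at m = 1: t = λ / (2 n) = 578 / (2 × 1.53) = 189 nm.

0.189 μm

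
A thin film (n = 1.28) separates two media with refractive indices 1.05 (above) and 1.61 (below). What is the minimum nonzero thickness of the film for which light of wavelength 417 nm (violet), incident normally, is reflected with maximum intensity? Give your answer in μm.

0.163 μm

Top surface (1.05 → 1.28): reflection off a higher-index medium gives a half-wave phase shift.
Bottom surface (1.28 → 1.61): reflection off a higher-index medium gives a half-wave phase shift.
The two reflections carry the same phase change, so no net offset.
With no net inversion, constructive interference in reflection requires 2 n t = m λ.
Minimum nonzero at m = 1: t = λ / (2 n) = 417 / (2 × 1.28) = 163 nm.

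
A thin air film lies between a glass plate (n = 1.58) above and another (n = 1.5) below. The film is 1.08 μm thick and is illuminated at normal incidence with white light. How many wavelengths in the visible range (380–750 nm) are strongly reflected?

3

Ray reflecting at the top interface goes from n = 1.58 toward n = 1.0: no phase shift.
Ray reflecting at the bottom interface goes from n = 1.0 toward n = 1.5: a half-wave phase shift.
The two reflections differ by half a wavelength.
So the condition for constructive reflection is 2 n t = (m + ½) λ.
λ = 2 n t / (m + ½) = 2160 / (m + ½) nm.
m=2: 864 nm (IR); m=3: 617 nm (visible); m=4: 480 nm (visible); m=5: 393 nm (visible); m=6: 332 nm (UV).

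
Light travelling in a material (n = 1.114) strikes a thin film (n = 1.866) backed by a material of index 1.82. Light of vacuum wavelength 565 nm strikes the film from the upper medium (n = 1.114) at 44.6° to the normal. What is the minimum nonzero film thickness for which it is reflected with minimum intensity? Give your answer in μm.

Top surface (1.114 → 1.866): reflection off a higher-index medium gives a half-wave phase shift.
Ray reflecting at the bottom interface goes from n = 1.866 toward n = 1.82: no phase shift.
Net: one phase inversion between the two reflected rays.
For weak reflection here: 2 n t cos θ_r = m λ.
Snell's law: 1.114 sin 44.6° = 1.866 sin θ_r → sin θ_r = 0.419, cos θ_r = 0.908.
Minimum nonzero at m = 1: t = λ / (2 n cos θ_r) = 565 / (2 × 1.866 × 0.908) = 167 nm.

0.167 μm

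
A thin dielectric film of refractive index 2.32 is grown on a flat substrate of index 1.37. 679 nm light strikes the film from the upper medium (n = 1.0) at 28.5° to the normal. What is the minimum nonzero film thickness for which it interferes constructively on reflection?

74.8 nm

At the upper boundary (n = 1.0 to n = 2.32) the reflected ray undergoes a half-wave phase shift.
Bottom surface (2.32 → 1.37): reflection off a lower-index medium gives no phase shift.
Exactly one π shift → a net half-wave offset.
For maximum reflection here: 2 n t cos θ_r = (m + ½) λ.
Snell's law: 1.0 sin 28.5° = 2.32 sin θ_r → sin θ_r = 0.206, cos θ_r = 0.979.
Minimum at m = 0: t = λ / (4 n cos θ_r) = 679 / (4 × 2.32 × 0.979) = 74.8 nm.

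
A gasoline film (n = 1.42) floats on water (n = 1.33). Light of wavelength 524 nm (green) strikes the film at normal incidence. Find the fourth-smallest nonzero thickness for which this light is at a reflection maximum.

At the upper boundary (n = 1.0 to n = 1.42) the reflected ray undergoes a half-wave phase shift.
At the lower boundary (n = 1.42 to n = 1.33) the reflected ray undergoes no phase shift.
The two reflections differ by half a wavelength.
With one net inversion, constructive interference in reflection requires 2 n t = (m + ½) λ.
The fourth-smallest nonzero thickness corresponds to m = 3: t = (m + ½) λ / (2 n) = 3.50 × 524 / (2 × 1.42) = 646 nm.

646 nm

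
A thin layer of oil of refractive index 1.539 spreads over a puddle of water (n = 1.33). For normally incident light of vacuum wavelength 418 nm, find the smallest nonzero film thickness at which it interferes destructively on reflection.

136 nm

At the upper boundary (n = 1.0 to n = 1.539) the reflected ray undergoes a half-wave phase shift.
At the lower boundary (n = 1.539 to n = 1.33) the reflected ray undergoes no phase shift.
The two reflections differ by half a wavelength.
For weak reflection here: 2 n t = m λ.
Minimum nonzero at m = 1: t = λ / (2 n) = 418 / (2 × 1.539) = 136 nm.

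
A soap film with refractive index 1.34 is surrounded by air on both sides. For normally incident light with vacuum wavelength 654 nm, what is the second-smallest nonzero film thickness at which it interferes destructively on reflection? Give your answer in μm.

0.488 μm

Ray reflecting at the top interface goes from n = 1.0 toward n = 1.34: a half-wave phase shift.
At the lower boundary (n = 1.34 to n = 1.0) the reflected ray undergoes no phase shift.
The two reflections differ by half a wavelength.
So the condition for destructive reflection is 2 n t = m λ.
The second-smallest nonzero thickness corresponds to m = 2: t = m λ / (2 n) = 2.00 × 654 / (2 × 1.34) = 488 nm.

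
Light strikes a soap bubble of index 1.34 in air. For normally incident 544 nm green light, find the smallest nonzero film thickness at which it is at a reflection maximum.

Ray reflecting at the top interface goes from n = 1.0 toward n = 1.34: a half-wave phase shift.
Ray reflecting at the bottom interface goes from n = 1.34 toward n = 1.0: no phase shift.
The two reflections differ by half a wavelength.
For strong reflection here: 2 n t = (m + ½) λ.
Minimum at m = 0: t = λ / (4 n) = 544 / (4 × 1.34) = 101 nm.

101 nm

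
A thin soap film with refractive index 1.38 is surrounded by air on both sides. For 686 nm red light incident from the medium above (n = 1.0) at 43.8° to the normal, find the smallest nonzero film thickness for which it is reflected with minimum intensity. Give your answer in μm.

0.287 μm

At the upper boundary (n = 1.0 to n = 1.38) the reflected ray undergoes a half-wave phase shift.
Ray reflecting at the bottom interface goes from n = 1.38 toward n = 1.0: no phase shift.
Net: one phase inversion between the two reflected rays.
With one net inversion, destructive interference in reflection requires 2 n t cos θ_r = m λ.
Snell's law: 1.0 sin 43.8° = 1.38 sin θ_r → sin θ_r = 0.502, cos θ_r = 0.865.
Minimum nonzero at m = 1: t = λ / (2 n cos θ_r) = 686 / (2 × 1.38 × 0.865) = 287 nm.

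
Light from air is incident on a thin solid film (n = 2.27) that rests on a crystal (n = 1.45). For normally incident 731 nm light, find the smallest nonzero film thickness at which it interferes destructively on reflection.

Top surface (1.0 → 2.27): reflection off a higher-index medium gives a half-wave phase shift.
Bottom surface (2.27 → 1.45): reflection off a lower-index medium gives no phase shift.
The two reflections differ by half a wavelength.
For minimum reflection here: 2 n t = m λ.
Minimum nonzero at m = 1: t = λ / (2 n) = 731 / (2 × 2.27) = 161 nm.

161 nm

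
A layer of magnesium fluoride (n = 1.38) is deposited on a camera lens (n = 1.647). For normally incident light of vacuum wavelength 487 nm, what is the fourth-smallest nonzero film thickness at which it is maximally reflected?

At the upper boundary (n = 1.0 to n = 1.38) the reflected ray undergoes a half-wave phase shift.
Bottom surface (1.38 → 1.647): reflection off a higher-index medium gives a half-wave phase shift.
The two reflections carry the same phase change, so no net offset.
For strong reflection here: 2 n t = m λ.
The fourth-smallest nonzero thickness corresponds to m = 4: t = m λ / (2 n) = 4.00 × 487 / (2 × 1.38) = 706 nm.

706 nm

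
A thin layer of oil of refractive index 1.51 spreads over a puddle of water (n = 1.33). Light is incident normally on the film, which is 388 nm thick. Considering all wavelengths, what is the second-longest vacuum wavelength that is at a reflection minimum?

Ray reflecting at the top interface goes from n = 1.0 toward n = 1.51: a half-wave phase shift.
Bottom surface (1.51 → 1.33): reflection off a lower-index medium gives no phase shift.
Net: one phase inversion between the two reflected rays.
With one net inversion, destructive interference in reflection requires 2 n t = m λ.
λ = 2 n t / m. The second-longest wavelength is m = 2: λ = 2 × 1.51 × 388 / 2.00 = 586 nm.

586 nm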